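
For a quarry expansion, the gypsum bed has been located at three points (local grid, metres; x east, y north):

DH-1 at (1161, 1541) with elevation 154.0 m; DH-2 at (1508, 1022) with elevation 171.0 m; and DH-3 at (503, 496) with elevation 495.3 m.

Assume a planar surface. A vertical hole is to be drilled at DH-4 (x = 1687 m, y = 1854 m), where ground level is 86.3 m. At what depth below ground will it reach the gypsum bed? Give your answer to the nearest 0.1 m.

Two edge vectors: DH-1→DH-2 = (347, -519, 17), DH-1→DH-3 = (-658, -1045, 341.3).
Normal n = (DH-1→DH-2) × (DH-1→DH-3) = (-159369.7, -129617.1, -704117).
So ∂z/∂x = −n_x/n_z = −0.226340 and ∂z/∂y = −n_y/n_z = −0.184085.
Intercept c from DH-1: 154 + 262.78 + 283.67 = 700.45.
At (1687, 1854): z_contact = −381.84 − 341.29 + 700.45 = -22.67 m.
Depth below ground = 86.3 − (-22.67) = 109.0 m.

109.0 m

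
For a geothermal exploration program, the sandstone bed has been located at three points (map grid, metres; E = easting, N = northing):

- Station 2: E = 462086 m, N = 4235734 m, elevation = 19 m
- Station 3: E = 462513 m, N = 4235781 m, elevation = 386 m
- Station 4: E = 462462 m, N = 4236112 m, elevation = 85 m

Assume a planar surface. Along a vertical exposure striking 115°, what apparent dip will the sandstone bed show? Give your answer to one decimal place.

Two edge vectors: Station 2→Station 3 = (427, 47, 367), Station 2→Station 4 = (376, 378, 66).
Normal n = (Station 2→Station 3) × (Station 2→Station 4) = (-135624, 109810, 143734).
So ∂z/∂E = −n_x/n_z = 0.94358 and ∂z/∂N = −n_y/n_z = −0.76398.
Unit vector along 115° is (sin 115°, cos 115°) = (0.9063, -0.4226).
Slope in that direction = a·(0.9063) + b·(-0.4226) = 1.17804.
Apparent dip = arctan|1.17804| = 49.7° (true dip is 50.5°, so apparent ≤ true as expected).

49.7°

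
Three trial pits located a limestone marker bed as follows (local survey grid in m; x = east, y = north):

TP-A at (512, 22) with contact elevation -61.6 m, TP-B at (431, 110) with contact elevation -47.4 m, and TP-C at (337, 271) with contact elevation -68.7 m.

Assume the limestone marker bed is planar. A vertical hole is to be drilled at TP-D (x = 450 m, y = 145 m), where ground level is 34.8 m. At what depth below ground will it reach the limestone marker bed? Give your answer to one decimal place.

Two edge vectors: TP-A→TP-B = (-81, 88, 14.2), TP-A→TP-C = (-175, 249, -7.1).
Normal n = (TP-A→TP-B) × (TP-A→TP-C) = (-4160.6, -3060.1, -4769).
So ∂z/∂x = −n_x/n_z = −0.87243 and ∂z/∂y = −n_y/n_z = −0.64166.
Intercept c from TP-A: -61.6 + 446.68 + 14.12 = 399.20.
At (450, 145): z_contact = −392.59 − 93.04 + 399.20 = -86.43 m.
Depth below ground = 34.8 − (-86.43) = 121.2 m.

121.2 m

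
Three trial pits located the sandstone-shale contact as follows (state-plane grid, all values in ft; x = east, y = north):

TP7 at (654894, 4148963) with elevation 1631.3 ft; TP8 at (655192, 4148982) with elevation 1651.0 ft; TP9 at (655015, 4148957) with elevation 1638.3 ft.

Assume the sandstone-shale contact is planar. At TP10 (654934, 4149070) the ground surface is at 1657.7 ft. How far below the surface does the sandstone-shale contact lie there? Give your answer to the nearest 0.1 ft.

16.1 ft

Two edge vectors: TP7→TP8 = (298, 19, 19.7), TP7→TP9 = (121, -6, 7).
Normal n = (TP7→TP8) × (TP7→TP9) = (251.2, 297.7, -4087).
So ∂z/∂x = −n_x/n_z = 0.061463176 and ∂z/∂y = −n_y/n_z = 0.072840714.
Intercept c from TP7: 1631.3 − 40251.87 − 302213.43 = −340833.99.
At (654934, 4149070): z_contact = 40254.32 + 302221.22 − 340833.99 = 1641.55 ft.
Depth below ground = 1657.7 − 1641.55 = 16.1 ft.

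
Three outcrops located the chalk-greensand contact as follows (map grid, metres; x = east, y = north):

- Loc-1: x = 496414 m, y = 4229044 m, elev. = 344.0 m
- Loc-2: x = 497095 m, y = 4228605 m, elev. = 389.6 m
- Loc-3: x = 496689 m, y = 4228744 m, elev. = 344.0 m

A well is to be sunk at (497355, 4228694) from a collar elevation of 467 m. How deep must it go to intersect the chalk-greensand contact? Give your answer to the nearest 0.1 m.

Two edge vectors: Loc-1→Loc-2 = (681, -439, 45.6), Loc-1→Loc-3 = (275, -300, 0).
Normal n = (Loc-1→Loc-2) × (Loc-1→Loc-3) = (13680, 12540, -83575).
So ∂z/∂x = −n_x/n_z = 0.163685313 and ∂z/∂y = −n_y/n_z = 0.150044870.
Intercept c from Loc-1: 344 − 81255.68 − 634546.36 = −715458.04.
At (497355, 4228694): z_contact = 81409.71 + 634493.84 − 715458.04 = 445.51 m.
Depth below ground = 467 − 445.51 = 21.5 m.

21.5 m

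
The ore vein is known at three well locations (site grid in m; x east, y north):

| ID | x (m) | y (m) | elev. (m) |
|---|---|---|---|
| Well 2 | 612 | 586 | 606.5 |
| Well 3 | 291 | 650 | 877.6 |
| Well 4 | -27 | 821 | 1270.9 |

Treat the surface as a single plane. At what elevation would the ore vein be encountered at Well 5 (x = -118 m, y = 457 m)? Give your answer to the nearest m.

905 m

Let the plane be z = a·x + b·y + c.
Well 3−Well 2: −321a + 64b = 271.1;  Well 4−Well 2: −639a + 235b = 664.4.
Solving gives a = −0.61342, b = 1.15925.
Then c = 606.5 − a·612 − b·586 = 302.59.
At (-118, 457): z = 72.4 + 529.8 + 302.59 = 904.8 m.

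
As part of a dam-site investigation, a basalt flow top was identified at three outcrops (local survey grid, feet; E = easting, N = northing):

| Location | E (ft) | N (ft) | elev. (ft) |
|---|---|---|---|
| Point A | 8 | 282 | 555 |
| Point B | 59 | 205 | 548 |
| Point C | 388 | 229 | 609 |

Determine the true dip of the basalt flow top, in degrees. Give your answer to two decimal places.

14.88°

Let the plane be z = a·E + b·N + c.
Point B−Point A: 51a − 77b = −7;  Point C−Point A: 380a − 53b = 54.
Solving gives a = 0.17054, b = 0.20386.
Gradient magnitude |∇z| = √(a² + b²) = √(0.02908 + 0.04156) = 0.26579.
True dip = arctan(0.26579) = 14.88°, dipping toward SW (azimuth ≈ 220°).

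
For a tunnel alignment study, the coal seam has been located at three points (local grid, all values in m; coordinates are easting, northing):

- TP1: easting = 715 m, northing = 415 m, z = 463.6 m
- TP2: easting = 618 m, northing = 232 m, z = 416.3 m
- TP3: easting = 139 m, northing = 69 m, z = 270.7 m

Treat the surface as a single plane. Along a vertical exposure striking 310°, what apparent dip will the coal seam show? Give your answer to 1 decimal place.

Two edge vectors: TP1→TP2 = (-97, -183, -47.3), TP1→TP3 = (-576, -346, -192.9).
Normal n = (TP1→TP2) × (TP1→TP3) = (18934.9, 8533.5, -71846).
So ∂z/∂easting = −n_x/n_z = 0.26355 and ∂z/∂northing = −n_y/n_z = 0.11877.
Unit vector along 310° is (sin 310°, cos 310°) = (-0.7660, 0.6428).
Slope in that direction = a·(-0.7660) + b·(0.6428) = −0.12554.
Apparent dip = arctan|0.12554| = 7.2° (true dip is 16.1°, so apparent ≤ true as expected).

7.2°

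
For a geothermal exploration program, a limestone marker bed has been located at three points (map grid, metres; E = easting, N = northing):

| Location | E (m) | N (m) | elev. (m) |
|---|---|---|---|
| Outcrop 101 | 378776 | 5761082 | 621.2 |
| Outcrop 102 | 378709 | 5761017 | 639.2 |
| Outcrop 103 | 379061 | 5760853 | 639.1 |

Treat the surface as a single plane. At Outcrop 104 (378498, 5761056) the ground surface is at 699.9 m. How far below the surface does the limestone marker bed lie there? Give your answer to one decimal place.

Two edge vectors: Outcrop 101→Outcrop 102 = (-67, -65, 18), Outcrop 101→Outcrop 103 = (285, -229, 17.9).
Normal n = (Outcrop 101→Outcrop 102) × (Outcrop 101→Outcrop 103) = (2958.5, 6329.3, 33868).
So ∂z/∂E = −n_x/n_z = −0.087353844 and ∂z/∂N = −n_y/n_z = −0.186881422.
Intercept c from Outcrop 101: 621.2 + 33087.54 + 1076639.20 = 1110347.94.
At (378498, 5761056): z_contact = −33063.26 − 1076634.34 + 1110347.94 = 650.34 m.
Depth below ground = 699.9 − 650.34 = 49.6 m.

49.6 m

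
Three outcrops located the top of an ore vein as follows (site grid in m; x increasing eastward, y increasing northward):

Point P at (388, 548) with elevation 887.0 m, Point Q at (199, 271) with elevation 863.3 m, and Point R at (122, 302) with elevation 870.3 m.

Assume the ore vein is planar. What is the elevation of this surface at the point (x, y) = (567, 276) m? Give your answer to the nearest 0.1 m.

Two edge vectors: Point P→Point Q = (-189, -277, -23.7), Point P→Point R = (-266, -246, -16.7).
Normal n = (Point P→Point Q) × (Point P→Point R) = (-1204.3, 3147.9, -27188).
So ∂z/∂x = −n_x/n_z = −0.04430 and ∂z/∂y = −n_y/n_z = 0.11578.
Intercept c from Point P: 887 + 17.19 − 63.45 = 840.74.
At (567, 276): z = −25.1 + 32.0 + 840.74 = 847.6 m.

847.6 m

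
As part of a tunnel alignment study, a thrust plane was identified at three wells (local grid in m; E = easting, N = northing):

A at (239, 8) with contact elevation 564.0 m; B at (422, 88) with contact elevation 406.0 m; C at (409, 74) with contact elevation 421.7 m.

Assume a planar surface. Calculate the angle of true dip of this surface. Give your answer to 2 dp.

39.60°

Let the plane be z = a·E + b·N + c.
B−A: 183a + 80b = −158;  C−A: 170a + 66b = −142.3.
Solving gives a = −0.62812, b = −0.53817.
Gradient magnitude |∇z| = √(a² + b²) = √(0.39454 + 0.28963) = 0.82714.
True dip = arctan(0.82714) = 39.60°, dipping toward NE (azimuth ≈ 049°).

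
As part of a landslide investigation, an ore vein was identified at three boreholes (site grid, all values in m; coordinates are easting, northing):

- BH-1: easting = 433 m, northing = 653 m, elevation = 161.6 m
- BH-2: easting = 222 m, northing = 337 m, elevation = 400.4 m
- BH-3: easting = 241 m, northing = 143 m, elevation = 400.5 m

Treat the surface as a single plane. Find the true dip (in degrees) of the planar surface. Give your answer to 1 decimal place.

44.7°

Let the plane be z = a·easting + b·northing + c.
BH-2−BH-1: −211a − 316b = 238.8;  BH-3−BH-1: −192a − 510b = 238.9.
Solving gives a = −0.98631, b = −0.09711.
Gradient magnitude |∇z| = √(a² + b²) = √(0.97282 + 0.00943) = 0.99108.
True dip = arctan(0.99108) = 44.7°, dipping toward E (azimuth ≈ 084°).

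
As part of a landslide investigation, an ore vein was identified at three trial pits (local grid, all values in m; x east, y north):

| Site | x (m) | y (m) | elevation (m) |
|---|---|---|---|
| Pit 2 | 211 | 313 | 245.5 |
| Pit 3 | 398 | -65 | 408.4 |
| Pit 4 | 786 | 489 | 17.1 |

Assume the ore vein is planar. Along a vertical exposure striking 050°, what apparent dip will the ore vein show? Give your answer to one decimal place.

Let the plane be z = a·x + b·y + c.
Pit 3−Pit 2: 187a − 378b = 162.9;  Pit 4−Pit 2: 575a + 176b = −228.4.
Solving gives a = −0.23042, b = −0.54494.
Unit vector along 050° is (sin 50°, cos 50°) = (0.7660, 0.6428).
Slope in that direction = a·(0.7660) + b·(0.6428) = −0.52679.
Apparent dip = arctan|0.52679| = 27.8° (true dip is 30.6°, so apparent ≤ true as expected).

27.8°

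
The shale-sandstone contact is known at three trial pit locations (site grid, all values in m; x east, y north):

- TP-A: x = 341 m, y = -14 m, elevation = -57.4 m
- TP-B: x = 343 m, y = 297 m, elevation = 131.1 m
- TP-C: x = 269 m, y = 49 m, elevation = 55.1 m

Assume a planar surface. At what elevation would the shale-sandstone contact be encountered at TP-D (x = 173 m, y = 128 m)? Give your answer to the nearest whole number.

Let the plane be z = a·x + b·y + c.
TP-B−TP-A: 2a + 311b = 188.5;  TP-C−TP-A: −72a + 63b = 112.5.
Solving gives a = −1.02638, b = 0.61271.
Then c = -57.4 − a·341 − b·-14 = 301.17.
At (173, 128): z = −177.6 + 78.4 + 301.17 = 202.0 m.

202 m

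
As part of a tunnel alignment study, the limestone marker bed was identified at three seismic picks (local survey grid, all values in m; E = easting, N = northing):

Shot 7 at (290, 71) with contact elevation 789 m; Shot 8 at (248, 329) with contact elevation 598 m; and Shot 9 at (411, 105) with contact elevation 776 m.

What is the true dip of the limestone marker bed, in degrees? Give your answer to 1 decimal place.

36.2°

Two edge vectors: Shot 7→Shot 8 = (-42, 258, -191), Shot 7→Shot 9 = (121, 34, -13).
Normal n = (Shot 7→Shot 8) × (Shot 7→Shot 9) = (3140, -23657, -32646).
So ∂z/∂E = −n_x/n_z = 0.09618 and ∂z/∂N = −n_y/n_z = −0.72465.
Gradient magnitude |∇z| = √(a² + b²) = √(0.00925 + 0.52512) = 0.73101.
True dip = arctan(0.73101) = 36.2°, dipping toward N (azimuth ≈ 352°).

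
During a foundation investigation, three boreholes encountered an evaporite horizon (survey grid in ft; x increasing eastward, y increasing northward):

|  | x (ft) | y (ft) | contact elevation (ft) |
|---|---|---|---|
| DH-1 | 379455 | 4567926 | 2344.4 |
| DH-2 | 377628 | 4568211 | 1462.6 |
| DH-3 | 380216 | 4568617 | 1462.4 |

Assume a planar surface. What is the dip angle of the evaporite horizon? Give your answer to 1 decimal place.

57.4°

Two edge vectors: DH-1→DH-2 = (-1827, 285, -881.8), DH-1→DH-3 = (761, 691, -882).
Normal n = (DH-1→DH-2) × (DH-1→DH-3) = (357953.8, -2282463.8, -1479342).
So ∂z/∂x = −n_x/n_z = 0.24197 and ∂z/∂y = −n_y/n_z = −1.54289.
Gradient magnitude |∇z| = √(a² + b²) = √(0.05855 + 2.38051) = 1.56175.
True dip = arctan(1.56175) = 57.4°, dipping toward N (azimuth ≈ 351°).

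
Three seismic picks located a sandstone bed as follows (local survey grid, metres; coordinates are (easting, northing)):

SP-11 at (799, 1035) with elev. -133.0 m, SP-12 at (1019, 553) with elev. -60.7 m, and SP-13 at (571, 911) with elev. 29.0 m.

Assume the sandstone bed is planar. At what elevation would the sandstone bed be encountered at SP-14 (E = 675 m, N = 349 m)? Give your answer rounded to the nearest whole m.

190 m

Let the plane be z = a·E + b·N + c.
SP-12−SP-11: 220a − 482b = 72.3;  SP-13−SP-11: −228a − 124b = 162.
Solving gives a = −0.50387, b = −0.37998.
Then c = -133 − a·799 − b·1035 = 662.87.
At (675, 349): z = −340.1 − 132.6 + 662.87 = 190.1 m.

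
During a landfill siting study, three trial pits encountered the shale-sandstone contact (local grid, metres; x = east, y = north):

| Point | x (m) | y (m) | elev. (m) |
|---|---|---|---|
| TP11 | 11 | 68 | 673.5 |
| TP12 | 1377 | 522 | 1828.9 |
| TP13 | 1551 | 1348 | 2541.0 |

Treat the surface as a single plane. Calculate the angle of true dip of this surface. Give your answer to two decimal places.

Two edge vectors: TP11→TP12 = (1366, 454, 1155.4), TP11→TP13 = (1540, 1280, 1867.5).
Normal n = (TP11→TP12) × (TP11→TP13) = (-631067, -771689, 1049320).
So ∂z/∂x = −n_x/n_z = 0.60141 and ∂z/∂y = −n_y/n_z = 0.73542.
Gradient magnitude |∇z| = √(a² + b²) = √(0.36169 + 0.54084) = 0.95002.
True dip = arctan(0.95002) = 43.53°, dipping toward SW (azimuth ≈ 219°).

43.53°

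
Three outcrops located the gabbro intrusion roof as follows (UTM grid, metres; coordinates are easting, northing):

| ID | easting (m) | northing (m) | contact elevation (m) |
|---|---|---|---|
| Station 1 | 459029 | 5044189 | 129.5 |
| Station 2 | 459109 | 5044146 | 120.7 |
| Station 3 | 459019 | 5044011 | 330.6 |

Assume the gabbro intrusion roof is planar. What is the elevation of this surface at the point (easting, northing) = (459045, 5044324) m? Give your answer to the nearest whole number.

-29 m

Let the plane be z = a·easting + b·northing + c.
Station 2−Station 1: 80a − 43b = −8.8;  Station 3−Station 1: −10a − 178b = 201.1.
Solving gives a = −0.69623040, b = −1.09066121.
Then c = 129.5 − a·459029 − b·5044189 = 5821220.74.
At (459045, 5044324): z = −319601.1 − 5501648.5 + 5821220.74 = -28.9 m.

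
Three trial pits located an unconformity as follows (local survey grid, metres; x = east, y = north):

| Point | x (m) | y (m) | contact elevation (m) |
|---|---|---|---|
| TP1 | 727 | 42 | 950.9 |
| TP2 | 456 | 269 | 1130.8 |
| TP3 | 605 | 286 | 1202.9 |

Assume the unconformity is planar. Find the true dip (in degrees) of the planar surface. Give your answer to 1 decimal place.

51.4°

Let the plane be z = a·x + b·y + c.
TP2−TP1: −271a + 227b = 179.9;  TP3−TP1: −122a + 244b = 252.
Solving gives a = 0.34630, b = 1.20594.
Gradient magnitude |∇z| = √(a² + b²) = √(0.11993 + 1.45429) = 1.25468.
True dip = arctan(1.25468) = 51.4°, dipping toward SSW (azimuth ≈ 196°).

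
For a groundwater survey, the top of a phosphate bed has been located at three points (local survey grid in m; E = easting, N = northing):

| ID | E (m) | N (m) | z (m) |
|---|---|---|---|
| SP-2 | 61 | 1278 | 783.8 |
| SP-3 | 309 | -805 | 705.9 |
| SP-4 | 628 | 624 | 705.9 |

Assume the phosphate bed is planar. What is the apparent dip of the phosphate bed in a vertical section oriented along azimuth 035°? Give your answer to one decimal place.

2.4°

Two edge vectors: SP-2→SP-3 = (248, -2083, -77.9), SP-2→SP-4 = (567, -654, -77.9).
Normal n = (SP-2→SP-3) × (SP-2→SP-4) = (111319.1, -24850.1, 1018869).
So ∂z/∂E = −n_x/n_z = −0.10926 and ∂z/∂N = −n_y/n_z = 0.02439.
Unit vector along 035° is (sin 35°, cos 35°) = (0.5736, 0.8192).
Slope in that direction = a·(0.5736) + b·(0.8192) = −0.04269.
Apparent dip = arctan|0.04269| = 2.4° (true dip is 6.4°, so apparent ≤ true as expected).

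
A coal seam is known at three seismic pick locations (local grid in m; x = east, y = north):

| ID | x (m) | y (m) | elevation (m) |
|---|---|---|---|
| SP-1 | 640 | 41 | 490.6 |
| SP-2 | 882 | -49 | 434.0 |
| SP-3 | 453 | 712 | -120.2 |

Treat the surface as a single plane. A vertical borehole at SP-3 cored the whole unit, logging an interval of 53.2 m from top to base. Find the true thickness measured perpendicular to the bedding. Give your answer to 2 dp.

Two edge vectors: SP-1→SP-2 = (242, -90, -56.6), SP-1→SP-3 = (-187, 671, -610.8).
Normal n = (SP-1→SP-2) × (SP-1→SP-3) = (92950.6, 158397.8, 145552).
So ∂z/∂x = −n_x/n_z = −0.63861 and ∂z/∂y = −n_y/n_z = −1.08826.
|∇z| = √(a²+b²) = 1.26179, so dip δ = arctan(1.26179) = 51.60°.
True thickness = vertical thickness × cos δ = 53.2 × cos 51.60° = 33.04 m.

33.04 m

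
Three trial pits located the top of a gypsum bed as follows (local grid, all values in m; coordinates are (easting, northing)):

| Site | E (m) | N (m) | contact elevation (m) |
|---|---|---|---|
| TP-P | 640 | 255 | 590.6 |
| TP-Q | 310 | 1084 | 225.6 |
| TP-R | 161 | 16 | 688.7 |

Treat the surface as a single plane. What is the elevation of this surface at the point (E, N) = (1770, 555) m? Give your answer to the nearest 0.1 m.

Two edge vectors: TP-P→TP-Q = (-330, 829, -365), TP-P→TP-R = (-479, -239, 98.1).
Normal n = (TP-P→TP-Q) × (TP-P→TP-R) = (-5910.1, 207208, 475961).
So ∂z/∂E = −n_x/n_z = 0.012417 and ∂z/∂N = −n_y/n_z = −0.435347.
Intercept c from TP-P: 590.6 − 7.95 + 111.01 = 693.67.
At (1770, 555): z = 22.0 − 241.6 + 693.67 = 474.0 m.

474.0 m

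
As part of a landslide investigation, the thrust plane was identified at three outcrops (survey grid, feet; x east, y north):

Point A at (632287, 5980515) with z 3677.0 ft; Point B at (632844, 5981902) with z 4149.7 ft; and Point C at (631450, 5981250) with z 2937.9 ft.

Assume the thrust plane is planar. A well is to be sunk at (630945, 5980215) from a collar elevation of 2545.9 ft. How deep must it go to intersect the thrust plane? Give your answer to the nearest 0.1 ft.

Two edge vectors: Point A→Point B = (557, 1387, 472.7), Point A→Point C = (-837, 735, -739.1).
Normal n = (Point A→Point B) × (Point A→Point C) = (-1372566.2, 16028.8, 1570314).
So ∂z/∂x = −n_x/n_z = 0.874071173 and ∂z/∂y = −n_y/n_z = −0.010207385.
Intercept c from Point A: 3677 − 552663.84 + 61045.42 = −487941.42.
At (630945, 5980215): z_contact = 551490.84 − 61042.36 − 487941.42 = 2507.06 ft.
Depth below ground = 2545.9 − 2507.06 = 38.8 ft.

38.8 ft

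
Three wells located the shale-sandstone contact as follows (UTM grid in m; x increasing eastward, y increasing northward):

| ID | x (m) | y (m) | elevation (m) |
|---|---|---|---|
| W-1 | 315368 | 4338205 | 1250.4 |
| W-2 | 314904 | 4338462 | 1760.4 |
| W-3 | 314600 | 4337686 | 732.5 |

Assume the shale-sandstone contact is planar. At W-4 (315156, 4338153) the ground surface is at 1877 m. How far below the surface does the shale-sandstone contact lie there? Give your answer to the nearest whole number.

638 m

Two edge vectors: W-1→W-2 = (-464, 257, 510), W-1→W-3 = (-768, -519, -517.9).
Normal n = (W-1→W-2) × (W-1→W-3) = (131589.7, -631985.6, 438192).
So ∂z/∂x = −n_x/n_z = −0.30030147 and ∂z/∂y = −n_y/n_z = 1.44225728.
Intercept c from W-1: 1250.4 + 94705.47 − 6256807.72 = −6160851.85.
At (315156, 4338153): z_contact = −94641.8 + 6256732.7 − 6160851.85 = 1239.1 m.
Depth below ground = 1877 − 1239.1 = 638 m.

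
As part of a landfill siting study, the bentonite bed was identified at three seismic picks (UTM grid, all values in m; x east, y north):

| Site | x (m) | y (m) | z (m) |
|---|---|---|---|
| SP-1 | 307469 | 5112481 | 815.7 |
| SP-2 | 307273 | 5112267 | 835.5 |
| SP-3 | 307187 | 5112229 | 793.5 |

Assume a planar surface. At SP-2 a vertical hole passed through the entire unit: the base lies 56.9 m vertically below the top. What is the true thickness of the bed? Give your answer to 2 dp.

Two edge vectors: SP-1→SP-2 = (-196, -214, 19.8), SP-1→SP-3 = (-282, -252, -22.2).
Normal n = (SP-1→SP-2) × (SP-1→SP-3) = (9740.4, -9934.8, -10956).
So ∂z/∂x = −n_x/n_z = 0.88905 and ∂z/∂y = −n_y/n_z = −0.90679.
|∇z| = √(a²+b²) = 1.26991, so dip δ = arctan(1.26991) = 51.78°.
True thickness = vertical thickness × cos δ = 56.9 × cos 51.78° = 35.20 m.

35.20 m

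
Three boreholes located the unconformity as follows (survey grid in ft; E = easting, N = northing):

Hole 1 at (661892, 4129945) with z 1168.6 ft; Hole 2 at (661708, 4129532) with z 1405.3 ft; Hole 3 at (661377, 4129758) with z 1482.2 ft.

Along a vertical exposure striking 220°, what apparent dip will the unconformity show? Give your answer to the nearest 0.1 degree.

Let the plane be z = a·E + b·N + c.
Hole 2−Hole 1: −184a − 413b = 236.7;  Hole 3−Hole 1: −515a − 187b = 313.6.
Solving gives a = −0.47818, b = −0.36008.
Unit vector along 220° is (sin 220°, cos 220°) = (-0.6428, -0.7660).
Slope in that direction = a·(-0.6428) + b·(-0.7660) = 0.58321.
Apparent dip = arctan|0.58321| = 30.3° (true dip is 30.9°, so apparent ≤ true as expected).

30.3°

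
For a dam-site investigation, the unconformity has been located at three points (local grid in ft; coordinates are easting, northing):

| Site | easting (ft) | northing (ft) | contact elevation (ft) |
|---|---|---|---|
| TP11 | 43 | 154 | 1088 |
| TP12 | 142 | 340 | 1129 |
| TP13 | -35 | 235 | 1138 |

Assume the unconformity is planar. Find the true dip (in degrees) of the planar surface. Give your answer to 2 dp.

Two edge vectors: TP11→TP12 = (99, 186, 41), TP11→TP13 = (-78, 81, 50).
Normal n = (TP11→TP12) × (TP11→TP13) = (5979, -8148, 22527).
So ∂z/∂easting = −n_x/n_z = −0.26541 and ∂z/∂northing = −n_y/n_z = 0.36170.
Gradient magnitude |∇z| = √(a² + b²) = √(0.07045 + 0.13083) = 0.44863.
True dip = arctan(0.44863) = 24.16°, dipping toward SE (azimuth ≈ 144°).

24.16°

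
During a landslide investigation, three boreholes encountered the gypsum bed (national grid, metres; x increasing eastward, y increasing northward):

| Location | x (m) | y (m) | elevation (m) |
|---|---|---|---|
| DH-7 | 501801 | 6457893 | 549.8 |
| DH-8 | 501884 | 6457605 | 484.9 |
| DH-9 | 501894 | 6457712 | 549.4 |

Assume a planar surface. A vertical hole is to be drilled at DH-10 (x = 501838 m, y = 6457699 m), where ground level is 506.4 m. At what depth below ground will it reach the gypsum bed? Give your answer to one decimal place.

Let the plane be z = a·x + b·y + c.
DH-8−DH-7: 83a − 288b = −64.9;  DH-9−DH-7: 93a − 181b = −0.4.
Solving gives a = 0.989006037, b = 0.510373268.
Then c = 549.8 − a·501801 − b·6457893 = −3791670.37.
At (501838, 6457699): z_contact = 496320.81 + 3295836.94 − 3791670.37 = 487.38 m.
Depth below ground = 506.4 − 487.38 = 19.0 m.

19.0 m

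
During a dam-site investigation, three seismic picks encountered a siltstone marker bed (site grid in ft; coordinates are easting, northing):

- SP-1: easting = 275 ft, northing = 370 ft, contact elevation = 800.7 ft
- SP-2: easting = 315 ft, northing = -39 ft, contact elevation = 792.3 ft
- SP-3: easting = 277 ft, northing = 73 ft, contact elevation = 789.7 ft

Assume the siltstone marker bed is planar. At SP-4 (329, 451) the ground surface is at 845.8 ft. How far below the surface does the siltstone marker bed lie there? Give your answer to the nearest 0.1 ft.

32.2 ft

Let the plane be z = a·easting + b·northing + c.
SP-2−SP-1: 40a − 409b = −8.4;  SP-3−SP-1: 2a − 297b = −11.
Solving gives a = 0.18118, b = 0.03826.
Then c = 800.7 − a·275 − b·370 = 736.72.
At (329, 451): z_contact = 59.61 + 17.25 + 736.72 = 813.58 ft.
Depth below ground = 845.8 − 813.58 = 32.2 ft.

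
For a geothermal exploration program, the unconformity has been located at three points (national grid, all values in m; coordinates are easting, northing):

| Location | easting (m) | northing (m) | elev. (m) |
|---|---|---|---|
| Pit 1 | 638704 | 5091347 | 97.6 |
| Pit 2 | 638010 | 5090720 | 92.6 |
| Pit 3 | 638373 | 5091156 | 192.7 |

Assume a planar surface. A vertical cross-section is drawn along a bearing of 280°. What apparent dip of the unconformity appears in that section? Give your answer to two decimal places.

Let the plane be z = a·easting + b·northing + c.
Pit 2−Pit 1: −694a − 627b = −5;  Pit 3−Pit 1: −331a − 191b = 95.1.
Solving gives a = −0.80795, b = 0.90226.
Unit vector along 280° is (sin 280°, cos 280°) = (-0.9848, 0.1736).
Slope in that direction = a·(-0.9848) + b·(0.1736) = 0.95235.
Apparent dip = arctan|0.95235| = 43.60° (true dip is 50.5°, so apparent ≤ true as expected).

43.60°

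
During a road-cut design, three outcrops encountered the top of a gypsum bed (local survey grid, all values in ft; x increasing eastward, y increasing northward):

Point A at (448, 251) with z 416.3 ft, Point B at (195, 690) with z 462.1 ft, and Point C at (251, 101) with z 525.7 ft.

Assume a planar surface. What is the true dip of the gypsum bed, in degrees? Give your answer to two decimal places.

Let the plane be z = a·x + b·y + c.
Point B−Point A: −253a + 439b = 45.8;  Point C−Point A: −197a − 150b = 109.4.
Solving gives a = −0.44117, b = −0.14992.
Gradient magnitude |∇z| = √(a² + b²) = √(0.19463 + 0.02248) = 0.46595.
True dip = arctan(0.46595) = 24.98°, dipping toward ENE (azimuth ≈ 071°).

24.98°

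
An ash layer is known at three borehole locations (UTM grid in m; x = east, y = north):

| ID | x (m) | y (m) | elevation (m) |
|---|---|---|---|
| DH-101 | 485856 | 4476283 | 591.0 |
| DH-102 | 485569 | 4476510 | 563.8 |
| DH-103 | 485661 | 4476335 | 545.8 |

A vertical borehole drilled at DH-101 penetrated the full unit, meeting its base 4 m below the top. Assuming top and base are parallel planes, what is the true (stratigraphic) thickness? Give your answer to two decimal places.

3.72 m

Let the plane be z = a·x + b·y + c.
DH-102−DH-101: −287a + 227b = −27.2;  DH-103−DH-101: −195a + 52b = −45.2.
Solving gives a = 0.30149, b = 0.26135.
|∇z| = √(a²+b²) = 0.39900, so dip δ = arctan(0.39900) = 21.75°.
True thickness = vertical thickness × cos δ = 4 × cos 21.75° = 3.72 m.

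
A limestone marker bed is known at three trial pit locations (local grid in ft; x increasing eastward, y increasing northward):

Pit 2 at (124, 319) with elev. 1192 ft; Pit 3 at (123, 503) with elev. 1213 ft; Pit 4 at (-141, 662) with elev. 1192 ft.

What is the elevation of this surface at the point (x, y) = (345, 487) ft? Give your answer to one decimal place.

1244.2 ft

Let the plane be z = a·x + b·y + c.
Pit 3−Pit 2: −1a + 184b = 21;  Pit 4−Pit 2: −265a + 343b = 0.
Solving gives a = 0.14877, b = 0.11494.
Then c = 1192 − a·124 − b·319 = 1136.89.
At (345, 487): z = 51.3 + 56.0 + 1136.89 = 1244.2 ft.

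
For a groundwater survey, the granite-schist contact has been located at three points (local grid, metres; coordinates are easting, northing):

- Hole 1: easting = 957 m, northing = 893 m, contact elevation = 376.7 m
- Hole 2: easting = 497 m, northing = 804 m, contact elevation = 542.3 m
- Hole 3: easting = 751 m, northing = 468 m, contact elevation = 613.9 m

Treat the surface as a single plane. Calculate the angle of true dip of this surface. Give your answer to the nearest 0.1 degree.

26.9°

Two edge vectors: Hole 1→Hole 2 = (-460, -89, 165.6), Hole 1→Hole 3 = (-206, -425, 237.2).
Normal n = (Hole 1→Hole 2) × (Hole 1→Hole 3) = (49269.2, 74998.4, 177166).
So ∂z/∂easting = −n_x/n_z = −0.27810 and ∂z/∂northing = −n_y/n_z = −0.42332.
Gradient magnitude |∇z| = √(a² + b²) = √(0.07734 + 0.17920) = 0.50650.
True dip = arctan(0.50650) = 26.9°, dipping toward NNE (azimuth ≈ 033°).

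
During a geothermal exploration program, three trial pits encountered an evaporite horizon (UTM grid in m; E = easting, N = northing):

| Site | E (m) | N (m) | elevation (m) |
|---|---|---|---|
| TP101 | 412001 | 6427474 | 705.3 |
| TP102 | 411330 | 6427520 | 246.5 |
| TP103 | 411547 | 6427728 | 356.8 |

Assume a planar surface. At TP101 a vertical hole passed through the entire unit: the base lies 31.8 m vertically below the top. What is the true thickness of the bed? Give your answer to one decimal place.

Two edge vectors: TP101→TP102 = (-671, 46, -458.8), TP101→TP103 = (-454, 254, -348.5).
Normal n = (TP101→TP102) × (TP101→TP103) = (100504.2, -25548.3, -149550).
So ∂z/∂E = −n_x/n_z = 0.67204 and ∂z/∂N = −n_y/n_z = −0.17083.
|∇z| = √(a²+b²) = 0.69342, so dip δ = arctan(0.69342) = 34.74°.
True thickness = vertical thickness × cos δ = 31.8 × cos 34.74° = 26.1 m.

26.1 m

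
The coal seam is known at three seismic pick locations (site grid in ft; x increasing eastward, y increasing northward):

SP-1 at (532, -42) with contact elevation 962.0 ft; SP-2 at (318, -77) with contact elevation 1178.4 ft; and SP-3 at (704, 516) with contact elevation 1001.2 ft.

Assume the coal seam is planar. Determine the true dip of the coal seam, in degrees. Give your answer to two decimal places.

Let the plane be z = a·x + b·y + c.
SP-2−SP-1: −214a − 35b = 216.4;  SP-3−SP-1: 172a + 558b = 39.2.
Solving gives a = −1.07700, b = 0.40223.
Gradient magnitude |∇z| = √(a² + b²) = √(1.15993 + 0.16179) = 1.14966.
True dip = arctan(1.14966) = 48.98°, dipping toward ESE (azimuth ≈ 110°).

48.98°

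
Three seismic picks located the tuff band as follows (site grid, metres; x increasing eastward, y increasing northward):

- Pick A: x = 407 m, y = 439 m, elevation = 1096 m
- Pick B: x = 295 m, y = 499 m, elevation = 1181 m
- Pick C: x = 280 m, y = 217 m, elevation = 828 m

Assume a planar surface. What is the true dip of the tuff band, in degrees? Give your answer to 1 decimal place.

51.5°

Let the plane be z = a·x + b·y + c.
Pick B−Pick A: −112a + 60b = 85;  Pick C−Pick A: −127a − 222b = −268.
Solving gives a = −0.08589, b = 1.25634.
Gradient magnitude |∇z| = √(a² + b²) = √(0.00738 + 1.57839) = 1.25927.
True dip = arctan(1.25927) = 51.5°, dipping toward S (azimuth ≈ 176°).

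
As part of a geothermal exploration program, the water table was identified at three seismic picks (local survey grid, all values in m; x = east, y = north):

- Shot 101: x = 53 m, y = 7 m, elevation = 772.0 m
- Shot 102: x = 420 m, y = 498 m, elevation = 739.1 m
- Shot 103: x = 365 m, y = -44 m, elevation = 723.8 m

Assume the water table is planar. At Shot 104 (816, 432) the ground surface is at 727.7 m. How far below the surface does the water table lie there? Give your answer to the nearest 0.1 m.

49.8 m

Two edge vectors: Shot 101→Shot 102 = (367, 491, -32.9), Shot 101→Shot 103 = (312, -51, -48.2).
Normal n = (Shot 101→Shot 102) × (Shot 101→Shot 103) = (-25344.1, 7424.6, -171909).
So ∂z/∂x = −n_x/n_z = −0.14743 and ∂z/∂y = −n_y/n_z = 0.04319.
Intercept c from Shot 101: 772 + 7.81 − 0.30 = 779.51.
At (816, 432): z_contact = −120.30 + 18.66 + 779.51 = 677.87 m.
Depth below ground = 727.7 − 677.87 = 49.8 m.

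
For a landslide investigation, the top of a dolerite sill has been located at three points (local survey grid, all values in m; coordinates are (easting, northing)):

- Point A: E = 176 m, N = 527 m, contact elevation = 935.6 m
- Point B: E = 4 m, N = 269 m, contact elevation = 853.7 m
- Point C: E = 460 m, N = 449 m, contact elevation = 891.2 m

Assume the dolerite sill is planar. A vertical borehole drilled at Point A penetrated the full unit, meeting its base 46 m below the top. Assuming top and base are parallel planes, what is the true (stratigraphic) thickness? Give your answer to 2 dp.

Two edge vectors: Point A→Point B = (-172, -258, -81.9), Point A→Point C = (284, -78, -44.4).
Normal n = (Point A→Point B) × (Point A→Point C) = (5067, -30896.4, 86688).
So ∂z/∂E = −n_x/n_z = −0.05845 and ∂z/∂N = −n_y/n_z = 0.35641.
|∇z| = √(a²+b²) = 0.36117, so dip δ = arctan(0.36117) = 19.86°.
True thickness = vertical thickness × cos δ = 46 × cos 19.86° = 43.26 m.

43.26 m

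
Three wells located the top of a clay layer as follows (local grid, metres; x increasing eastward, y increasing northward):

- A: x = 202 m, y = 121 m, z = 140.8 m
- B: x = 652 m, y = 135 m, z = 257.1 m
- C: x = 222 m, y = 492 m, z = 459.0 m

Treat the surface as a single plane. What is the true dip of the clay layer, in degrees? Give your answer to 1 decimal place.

41.2°

Let the plane be z = a·x + b·y + c.
B−A: 450a + 14b = 116.3;  C−A: 20a + 371b = 318.2.
Solving gives a = 0.23215, b = 0.84517.
Gradient magnitude |∇z| = √(a² + b²) = √(0.05389 + 0.71431) = 0.87647.
True dip = arctan(0.87647) = 41.2°, dipping toward SSW (azimuth ≈ 195°).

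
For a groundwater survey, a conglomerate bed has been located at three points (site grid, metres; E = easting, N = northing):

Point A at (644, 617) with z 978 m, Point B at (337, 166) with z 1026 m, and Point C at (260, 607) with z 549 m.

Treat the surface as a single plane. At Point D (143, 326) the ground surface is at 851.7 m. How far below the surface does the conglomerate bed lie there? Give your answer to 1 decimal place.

188.1 m

Let the plane be z = a·E + b·N + c.
Point B−Point A: −307a − 451b = 48;  Point C−Point A: −384a − 10b = −429.
Solving gives a = 1.14017, b = −0.88256.
Then c = 978 − a·644 − b·617 = 788.27.
At (143, 326): z_contact = 163.04 − 287.71 + 788.27 = 663.60 m.
Depth below ground = 851.7 − 663.60 = 188.1 m.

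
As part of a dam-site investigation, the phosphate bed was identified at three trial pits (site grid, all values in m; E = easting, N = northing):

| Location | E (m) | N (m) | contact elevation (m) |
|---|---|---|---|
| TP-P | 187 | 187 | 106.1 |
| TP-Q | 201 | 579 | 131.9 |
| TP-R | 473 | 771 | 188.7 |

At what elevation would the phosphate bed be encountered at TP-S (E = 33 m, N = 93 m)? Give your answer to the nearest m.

75 m

Let the plane be z = a·E + b·N + c.
TP-Q−TP-P: 14a + 392b = 25.8;  TP-R−TP-P: 286a + 584b = 82.6.
Solving gives a = 0.16656, b = 0.05987.
Then c = 106.1 − a·187 − b·187 = 63.76.
At (33, 93): z = 5.5 + 5.6 + 63.76 = 74.8 m.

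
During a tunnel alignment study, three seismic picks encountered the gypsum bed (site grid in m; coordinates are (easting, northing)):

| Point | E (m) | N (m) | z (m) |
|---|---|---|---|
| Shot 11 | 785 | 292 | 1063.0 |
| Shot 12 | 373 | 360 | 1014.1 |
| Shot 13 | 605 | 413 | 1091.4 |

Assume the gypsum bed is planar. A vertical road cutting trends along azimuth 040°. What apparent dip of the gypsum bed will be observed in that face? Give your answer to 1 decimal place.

28.9°

Two edge vectors: Shot 11→Shot 12 = (-412, 68, -48.9), Shot 11→Shot 13 = (-180, 121, 28.4).
Normal n = (Shot 11→Shot 12) × (Shot 11→Shot 13) = (7848.1, 20502.8, -37612).
So ∂z/∂E = −n_x/n_z = 0.20866 and ∂z/∂N = −n_y/n_z = 0.54511.
Unit vector along 040° is (sin 40°, cos 40°) = (0.6428, 0.7660).
Slope in that direction = a·(0.6428) + b·(0.7660) = 0.55170.
Apparent dip = arctan|0.55170| = 28.9° (true dip is 30.3°, so apparent ≤ true as expected).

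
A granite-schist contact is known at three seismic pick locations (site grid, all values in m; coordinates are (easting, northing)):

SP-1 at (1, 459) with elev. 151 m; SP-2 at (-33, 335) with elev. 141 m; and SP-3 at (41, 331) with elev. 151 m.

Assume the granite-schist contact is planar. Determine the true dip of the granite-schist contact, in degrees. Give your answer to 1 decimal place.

8.2°

Let the plane be z = a·E + b·N + c.
SP-2−SP-1: −34a − 124b = −10;  SP-3−SP-1: 40a − 128b = 0.
Solving gives a = 0.13746, b = 0.04296.
Gradient magnitude |∇z| = √(a² + b²) = √(0.01889 + 0.00185) = 0.14401.
True dip = arctan(0.14401) = 8.2°, dipping toward WSW (azimuth ≈ 253°).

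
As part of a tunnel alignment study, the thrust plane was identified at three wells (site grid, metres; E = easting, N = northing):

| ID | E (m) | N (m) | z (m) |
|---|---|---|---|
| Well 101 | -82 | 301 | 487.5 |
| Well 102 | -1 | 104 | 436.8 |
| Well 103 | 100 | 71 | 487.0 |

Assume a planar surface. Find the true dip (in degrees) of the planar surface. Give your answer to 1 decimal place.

Two edge vectors: Well 101→Well 102 = (81, -197, -50.7), Well 101→Well 103 = (182, -230, -0.5).
Normal n = (Well 101→Well 102) × (Well 101→Well 103) = (-11562.5, -9186.9, 17224).
So ∂z/∂E = −n_x/n_z = 0.67130 and ∂z/∂N = −n_y/n_z = 0.53338.
Gradient magnitude |∇z| = √(a² + b²) = √(0.45065 + 0.28449) = 0.85740.
True dip = arctan(0.85740) = 40.6°, dipping toward SW (azimuth ≈ 232°).

40.6°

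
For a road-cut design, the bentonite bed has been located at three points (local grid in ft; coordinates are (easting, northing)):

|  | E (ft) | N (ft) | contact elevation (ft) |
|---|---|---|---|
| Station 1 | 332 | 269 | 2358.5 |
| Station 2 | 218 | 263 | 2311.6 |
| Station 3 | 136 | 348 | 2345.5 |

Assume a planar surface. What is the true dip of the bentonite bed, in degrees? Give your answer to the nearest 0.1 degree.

40.1°

Two edge vectors: Station 1→Station 2 = (-114, -6, -46.9), Station 1→Station 3 = (-196, 79, -13).
Normal n = (Station 1→Station 2) × (Station 1→Station 3) = (3783.1, 7710.4, -10182).
So ∂z/∂E = −n_x/n_z = 0.37155 and ∂z/∂N = −n_y/n_z = 0.75726.
Gradient magnitude |∇z| = √(a² + b²) = √(0.13805 + 0.57344) = 0.84350.
True dip = arctan(0.84350) = 40.1°, dipping toward SSW (azimuth ≈ 206°).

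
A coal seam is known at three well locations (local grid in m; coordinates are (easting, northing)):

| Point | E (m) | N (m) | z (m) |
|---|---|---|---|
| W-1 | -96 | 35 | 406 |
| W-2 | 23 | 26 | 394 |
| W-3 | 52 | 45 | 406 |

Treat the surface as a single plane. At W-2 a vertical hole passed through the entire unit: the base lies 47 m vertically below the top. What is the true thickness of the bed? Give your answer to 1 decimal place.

38.4 m

Let the plane be z = a·E + b·N + c.
W-2−W-1: 119a − 9b = −12;  W-3−W-1: 148a + 10b = 0.
Solving gives a = −0.04758, b = 0.70420.
|∇z| = √(a²+b²) = 0.70581, so dip δ = arctan(0.70581) = 35.21°.
True thickness = vertical thickness × cos δ = 47 × cos 35.21° = 38.4 m.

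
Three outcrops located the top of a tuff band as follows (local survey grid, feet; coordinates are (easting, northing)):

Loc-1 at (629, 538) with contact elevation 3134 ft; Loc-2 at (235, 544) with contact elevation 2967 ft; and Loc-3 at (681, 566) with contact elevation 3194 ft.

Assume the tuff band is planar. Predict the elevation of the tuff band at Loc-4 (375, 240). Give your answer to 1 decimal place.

Let the plane be z = a·E + b·N + c.
Loc-2−Loc-1: −394a + 6b = −167;  Loc-3−Loc-1: 52a + 28b = 60.
Solving gives a = 0.44394, b = 1.31841.
Then c = 3134 − a·629 − b·538 = 2145.46.
At (375, 240): z = 166.5 + 316.4 + 2145.46 = 2628.4 ft.

2628.4 ft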